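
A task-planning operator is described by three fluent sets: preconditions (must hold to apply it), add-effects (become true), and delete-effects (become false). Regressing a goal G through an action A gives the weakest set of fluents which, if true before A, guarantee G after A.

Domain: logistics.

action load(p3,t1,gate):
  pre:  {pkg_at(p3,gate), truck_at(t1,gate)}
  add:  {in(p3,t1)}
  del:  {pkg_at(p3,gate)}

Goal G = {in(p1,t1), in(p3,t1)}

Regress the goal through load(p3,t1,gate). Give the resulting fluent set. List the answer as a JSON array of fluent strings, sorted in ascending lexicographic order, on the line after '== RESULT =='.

Compute (G \ add) ∪ pre:
  G ∩ del = {}  (empty — regression defined)
  G \ add = {in(p1,t1), in(p3,t1)} \ {in(p3,t1)} = {in(p1,t1)}
  ∪ pre   = {in(p1,t1)} ∪ {pkg_at(p3,gate), truck_at(t1,gate)}
          = {in(p1,t1), pkg_at(p3,gate), truck_at(t1,gate)}

== RESULT ==
["in(p1,t1)", "pkg_at(p3,gate)", "truck_at(t1,gate)"]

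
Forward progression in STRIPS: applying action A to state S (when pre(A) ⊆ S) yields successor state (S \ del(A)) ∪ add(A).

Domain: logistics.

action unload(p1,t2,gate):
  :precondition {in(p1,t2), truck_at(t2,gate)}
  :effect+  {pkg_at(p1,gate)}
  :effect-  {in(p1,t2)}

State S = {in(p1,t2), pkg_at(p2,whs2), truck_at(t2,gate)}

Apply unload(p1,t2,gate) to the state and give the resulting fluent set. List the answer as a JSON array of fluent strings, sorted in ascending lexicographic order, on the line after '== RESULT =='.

Progress:
  pre ⊆ S: {in(p1,t2), truck_at(t2,gate)} ⊆ S  — applicable
  S \ del = {pkg_at(p2,whs2), truck_at(t2,gate)}
  ∪ add   = {pkg_at(p1,gate), pkg_at(p2,whs2), truck_at(t2,gate)}

== RESULT ==
["pkg_at(p1,gate)", "pkg_at(p2,whs2)", "truck_at(t2,gate)"]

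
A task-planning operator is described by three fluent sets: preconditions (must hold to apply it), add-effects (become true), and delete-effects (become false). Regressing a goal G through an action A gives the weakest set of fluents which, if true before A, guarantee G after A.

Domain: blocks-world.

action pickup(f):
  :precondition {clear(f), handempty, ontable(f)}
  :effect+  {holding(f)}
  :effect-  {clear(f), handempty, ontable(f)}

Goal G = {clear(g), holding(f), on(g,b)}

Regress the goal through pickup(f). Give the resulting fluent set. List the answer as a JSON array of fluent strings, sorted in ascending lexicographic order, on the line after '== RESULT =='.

Compute (G \ add) ∪ pre:
  G ∩ del = {}  (empty — regression defined)
  G \ add = {clear(g), holding(f), on(g,b)} \ {holding(f)} = {clear(g), on(g,b)}
  ∪ pre   = {clear(g), on(g,b)} ∪ {clear(f), handempty, ontable(f)}
          = {clear(f), clear(g), handempty, on(g,b), ontable(f)}

== RESULT ==
["clear(f)", "clear(g)", "handempty", "on(g,b)", "ontable(f)"]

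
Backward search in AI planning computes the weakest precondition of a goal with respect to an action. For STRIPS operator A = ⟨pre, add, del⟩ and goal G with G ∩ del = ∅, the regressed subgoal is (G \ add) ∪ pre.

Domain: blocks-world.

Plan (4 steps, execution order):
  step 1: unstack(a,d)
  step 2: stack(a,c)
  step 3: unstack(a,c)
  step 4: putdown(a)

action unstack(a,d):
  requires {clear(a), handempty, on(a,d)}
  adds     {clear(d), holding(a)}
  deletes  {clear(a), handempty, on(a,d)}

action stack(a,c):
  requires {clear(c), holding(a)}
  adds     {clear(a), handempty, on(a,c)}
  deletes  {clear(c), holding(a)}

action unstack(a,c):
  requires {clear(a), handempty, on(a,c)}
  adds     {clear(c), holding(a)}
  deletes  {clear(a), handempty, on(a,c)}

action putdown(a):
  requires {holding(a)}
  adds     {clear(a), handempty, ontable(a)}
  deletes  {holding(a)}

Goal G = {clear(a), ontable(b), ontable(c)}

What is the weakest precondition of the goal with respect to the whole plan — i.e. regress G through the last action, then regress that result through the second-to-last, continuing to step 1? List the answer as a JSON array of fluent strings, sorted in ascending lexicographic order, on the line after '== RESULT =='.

Work backward from the goal:
  through step 4 (putdown(a)): drop {clear(a)}, keep {ontable(b), ontable(c)}, require {holding(a)}
    → {holding(a), ontable(b), ontable(c)}
  through step 3 (unstack(a,c)): drop {holding(a)}, keep {ontable(b), ontable(c)}, require {clear(a), handempty, on(a,c)}
    → {clear(a), handempty, on(a,c), ontable(b), ontable(c)}
  through step 2 (stack(a,c)): drop {clear(a), handempty, on(a,c)}, keep {ontable(b), ontable(c)}, require {clear(c), holding(a)}
    → {clear(c), holding(a), ontable(b), ontable(c)}
  through step 1 (unstack(a,d)): drop {holding(a)}, keep {clear(c), ontable(b), ontable(c)}, require {clear(a), handempty, on(a,d)}
    → {clear(a), clear(c), handempty, on(a,d), ontable(b), ontable(c)}

== RESULT ==
["clear(a)", "clear(c)", "handempty", "on(a,d)", "ontable(b)", "ontable(c)"]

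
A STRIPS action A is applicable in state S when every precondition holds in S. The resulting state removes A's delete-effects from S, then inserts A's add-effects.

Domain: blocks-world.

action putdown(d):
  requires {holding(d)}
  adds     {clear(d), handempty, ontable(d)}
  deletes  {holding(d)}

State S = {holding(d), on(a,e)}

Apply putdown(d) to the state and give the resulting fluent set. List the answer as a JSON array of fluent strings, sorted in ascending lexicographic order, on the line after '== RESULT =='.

Progress:
  pre ⊆ S: {holding(d)} ⊆ S  — applicable
  S \ del = {on(a,e)}
  ∪ add   = {clear(d), handempty, on(a,e), ontable(d)}

== RESULT ==
["clear(d)", "handempty", "on(a,e)", "ontable(d)"]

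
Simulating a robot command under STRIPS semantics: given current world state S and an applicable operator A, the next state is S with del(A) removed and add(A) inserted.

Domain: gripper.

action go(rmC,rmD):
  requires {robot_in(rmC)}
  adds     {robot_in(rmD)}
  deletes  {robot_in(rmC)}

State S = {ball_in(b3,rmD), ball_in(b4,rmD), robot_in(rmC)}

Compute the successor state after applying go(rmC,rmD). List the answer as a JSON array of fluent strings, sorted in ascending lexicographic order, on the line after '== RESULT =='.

Compute (S \ del) ∪ add:
  pre ⊆ S: {robot_in(rmC)} ⊆ S  — applicable
  S \ del = {ball_in(b3,rmD), ball_in(b4,rmD)}
  ∪ add   = {ball_in(b3,rmD), ball_in(b4,rmD), robot_in(rmD)}

== RESULT ==
["ball_in(b3,rmD)", "ball_in(b4,rmD)", "robot_in(rmD)"]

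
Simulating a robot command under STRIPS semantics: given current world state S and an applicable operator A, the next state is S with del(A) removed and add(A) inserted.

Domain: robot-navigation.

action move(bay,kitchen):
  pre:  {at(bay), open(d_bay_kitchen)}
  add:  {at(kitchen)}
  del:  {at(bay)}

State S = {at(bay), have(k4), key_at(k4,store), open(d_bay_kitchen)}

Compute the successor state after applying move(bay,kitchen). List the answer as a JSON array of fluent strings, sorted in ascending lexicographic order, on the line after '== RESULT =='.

Progress:
  pre ⊆ S: {at(bay), open(d_bay_kitchen)} ⊆ S  — applicable
  S \ del = {have(k4), key_at(k4,store), open(d_bay_kitchen)}
  ∪ add   = {at(kitchen), have(k4), key_at(k4,store), open(d_bay_kitchen)}

== RESULT ==
["at(kitchen)", "have(k4)", "key_at(k4,store)", "open(d_bay_kitchen)"]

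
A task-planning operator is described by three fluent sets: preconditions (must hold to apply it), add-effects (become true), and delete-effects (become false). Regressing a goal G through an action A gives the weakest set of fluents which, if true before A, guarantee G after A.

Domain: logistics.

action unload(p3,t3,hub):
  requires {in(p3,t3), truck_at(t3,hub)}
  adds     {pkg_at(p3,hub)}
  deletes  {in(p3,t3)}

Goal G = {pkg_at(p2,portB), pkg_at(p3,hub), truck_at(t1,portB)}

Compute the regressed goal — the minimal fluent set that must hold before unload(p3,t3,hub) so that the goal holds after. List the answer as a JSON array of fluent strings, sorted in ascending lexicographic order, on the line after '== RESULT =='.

Regress:
  G ∩ del = {}  (empty — regression defined)
  G \ add = {pkg_at(p2,portB), pkg_at(p3,hub), truck_at(t1,portB)} \ {pkg_at(p3,hub)} = {pkg_at(p2,portB), truck_at(t1,portB)}
  ∪ pre   = {pkg_at(p2,portB), truck_at(t1,portB)} ∪ {in(p3,t3), truck_at(t3,hub)}
          = {in(p3,t3), pkg_at(p2,portB), truck_at(t1,portB), truck_at(t3,hub)}

== RESULT ==
["in(p3,t3)", "pkg_at(p2,portB)", "truck_at(t1,portB)", "truck_at(t3,hub)"]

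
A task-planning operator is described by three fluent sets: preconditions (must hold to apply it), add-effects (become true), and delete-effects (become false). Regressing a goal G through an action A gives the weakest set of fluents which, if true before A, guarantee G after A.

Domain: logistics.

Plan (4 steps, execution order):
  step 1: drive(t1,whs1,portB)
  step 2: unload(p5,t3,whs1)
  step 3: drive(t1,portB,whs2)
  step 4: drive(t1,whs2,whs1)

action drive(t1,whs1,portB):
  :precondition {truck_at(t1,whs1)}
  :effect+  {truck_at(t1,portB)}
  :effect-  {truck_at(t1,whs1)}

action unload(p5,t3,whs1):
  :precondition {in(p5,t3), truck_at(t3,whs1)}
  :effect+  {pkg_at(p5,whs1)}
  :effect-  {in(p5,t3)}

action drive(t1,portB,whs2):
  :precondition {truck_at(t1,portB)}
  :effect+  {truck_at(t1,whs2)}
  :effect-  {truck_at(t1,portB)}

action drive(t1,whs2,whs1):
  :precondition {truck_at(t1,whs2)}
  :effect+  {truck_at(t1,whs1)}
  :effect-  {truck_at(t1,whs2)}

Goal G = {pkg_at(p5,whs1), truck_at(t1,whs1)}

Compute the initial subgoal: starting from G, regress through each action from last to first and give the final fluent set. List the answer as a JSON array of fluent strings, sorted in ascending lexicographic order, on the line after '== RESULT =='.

Work backward from the goal:
  through step 4 (drive(t1,whs2,whs1)): drop {truck_at(t1,whs1)}, keep {pkg_at(p5,whs1)}, require {truck_at(t1,whs2)}
    → {pkg_at(p5,whs1), truck_at(t1,whs2)}
  through step 3 (drive(t1,portB,whs2)): drop {truck_at(t1,whs2)}, keep {pkg_at(p5,whs1)}, require {truck_at(t1,portB)}
    → {pkg_at(p5,whs1), truck_at(t1,portB)}
  through step 2 (unload(p5,t3,whs1)): drop {pkg_at(p5,whs1)}, keep {truck_at(t1,portB)}, require {in(p5,t3), truck_at(t3,whs1)}
    → {in(p5,t3), truck_at(t1,portB), truck_at(t3,whs1)}
  through step 1 (drive(t1,whs1,portB)): drop {truck_at(t1,portB)}, keep {in(p5,t3), truck_at(t3,whs1)}, require {truck_at(t1,whs1)}
    → {in(p5,t3), truck_at(t1,whs1), truck_at(t3,whs1)}

== RESULT ==
["in(p5,t3)", "truck_at(t1,whs1)", "truck_at(t3,whs1)"]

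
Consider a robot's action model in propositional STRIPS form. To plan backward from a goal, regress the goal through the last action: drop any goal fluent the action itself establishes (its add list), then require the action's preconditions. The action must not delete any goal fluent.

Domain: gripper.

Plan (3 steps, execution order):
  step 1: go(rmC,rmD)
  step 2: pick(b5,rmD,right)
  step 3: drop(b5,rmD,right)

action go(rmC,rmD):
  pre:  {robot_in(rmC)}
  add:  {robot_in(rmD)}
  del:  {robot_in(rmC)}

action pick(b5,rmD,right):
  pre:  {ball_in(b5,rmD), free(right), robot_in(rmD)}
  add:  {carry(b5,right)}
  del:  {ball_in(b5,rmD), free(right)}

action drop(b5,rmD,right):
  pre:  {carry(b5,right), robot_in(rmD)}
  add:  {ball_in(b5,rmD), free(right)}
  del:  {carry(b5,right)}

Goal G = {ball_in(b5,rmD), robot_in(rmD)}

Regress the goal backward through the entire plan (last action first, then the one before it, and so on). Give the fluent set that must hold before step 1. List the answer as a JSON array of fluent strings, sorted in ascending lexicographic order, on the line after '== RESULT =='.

Regress step by step:
  through step 3 (drop(b5,rmD,right)): drop {ball_in(b5,rmD)}, keep {robot_in(rmD)}, require {carry(b5,right), robot_in(rmD)}
    → {carry(b5,right), robot_in(rmD)}
  through step 2 (pick(b5,rmD,right)): drop {carry(b5,right)}, keep {robot_in(rmD)}, require {ball_in(b5,rmD), free(right), robot_in(rmD)}
    → {ball_in(b5,rmD), free(right), robot_in(rmD)}
  through step 1 (go(rmC,rmD)): drop {robot_in(rmD)}, keep {ball_in(b5,rmD), free(right)}, require {robot_in(rmC)}
    → {ball_in(b5,rmD), free(right), robot_in(rmC)}

== RESULT ==
["ball_in(b5,rmD)", "free(right)", "robot_in(rmC)"]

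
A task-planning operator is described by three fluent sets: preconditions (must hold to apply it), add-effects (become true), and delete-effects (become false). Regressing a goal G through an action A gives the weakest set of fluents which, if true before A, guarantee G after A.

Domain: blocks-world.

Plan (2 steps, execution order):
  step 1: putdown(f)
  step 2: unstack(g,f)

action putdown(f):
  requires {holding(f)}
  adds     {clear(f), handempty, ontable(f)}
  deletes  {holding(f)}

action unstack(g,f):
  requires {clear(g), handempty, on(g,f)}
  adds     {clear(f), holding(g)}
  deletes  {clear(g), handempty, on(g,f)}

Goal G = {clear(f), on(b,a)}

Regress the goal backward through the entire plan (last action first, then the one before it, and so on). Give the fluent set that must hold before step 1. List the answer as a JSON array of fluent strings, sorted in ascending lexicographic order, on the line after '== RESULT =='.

Regress step by step:
  through step 2 (unstack(g,f)): drop {clear(f)}, keep {on(b,a)}, require {clear(g), handempty, on(g,f)}
    → {clear(g), handempty, on(b,a), on(g,f)}
  through step 1 (putdown(f)): drop {handempty}, keep {clear(g), on(b,a), on(g,f)}, require {holding(f)}
    → {clear(g), holding(f), on(b,a), on(g,f)}

== RESULT ==
["clear(g)", "holding(f)", "on(b,a)", "on(g,f)"]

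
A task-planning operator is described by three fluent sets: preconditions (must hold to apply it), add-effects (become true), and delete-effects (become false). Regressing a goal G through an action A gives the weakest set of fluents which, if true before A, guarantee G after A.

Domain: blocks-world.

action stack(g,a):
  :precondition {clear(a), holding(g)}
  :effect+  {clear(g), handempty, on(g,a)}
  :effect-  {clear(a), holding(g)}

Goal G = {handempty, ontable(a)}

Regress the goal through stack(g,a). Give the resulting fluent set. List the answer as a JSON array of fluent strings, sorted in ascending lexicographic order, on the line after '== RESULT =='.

Regress:
  G ∩ del = {}  (empty — regression defined)
  G \ add = {handempty, ontable(a)} \ {clear(g), handempty, on(g,a)} = {ontable(a)}
  ∪ pre   = {ontable(a)} ∪ {clear(a), holding(g)}
          = {clear(a), holding(g), ontable(a)}

== RESULT ==
["clear(a)", "holding(g)", "ontable(a)"]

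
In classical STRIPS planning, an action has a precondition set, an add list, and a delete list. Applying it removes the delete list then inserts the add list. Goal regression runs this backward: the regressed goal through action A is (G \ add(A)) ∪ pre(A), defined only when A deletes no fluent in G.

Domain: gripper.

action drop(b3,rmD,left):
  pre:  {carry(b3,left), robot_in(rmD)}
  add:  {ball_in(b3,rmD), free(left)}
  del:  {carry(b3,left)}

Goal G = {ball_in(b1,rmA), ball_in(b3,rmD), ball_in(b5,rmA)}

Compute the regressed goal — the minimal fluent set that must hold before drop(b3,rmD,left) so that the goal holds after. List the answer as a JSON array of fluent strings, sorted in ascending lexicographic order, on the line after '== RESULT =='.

Compute (G \ add) ∪ pre:
  G ∩ del = {}  (empty — regression defined)
  G \ add = {ball_in(b1,rmA), ball_in(b3,rmD), ball_in(b5,rmA)} \ {ball_in(b3,rmD), free(left)} = {ball_in(b1,rmA), ball_in(b5,rmA)}
  ∪ pre   = {ball_in(b1,rmA), ball_in(b5,rmA)} ∪ {carry(b3,left), robot_in(rmD)}
          = {ball_in(b1,rmA), ball_in(b5,rmA), carry(b3,left), robot_in(rmD)}

== RESULT ==
["ball_in(b1,rmA)", "ball_in(b5,rmA)", "carry(b3,left)", "robot_in(rmD)"]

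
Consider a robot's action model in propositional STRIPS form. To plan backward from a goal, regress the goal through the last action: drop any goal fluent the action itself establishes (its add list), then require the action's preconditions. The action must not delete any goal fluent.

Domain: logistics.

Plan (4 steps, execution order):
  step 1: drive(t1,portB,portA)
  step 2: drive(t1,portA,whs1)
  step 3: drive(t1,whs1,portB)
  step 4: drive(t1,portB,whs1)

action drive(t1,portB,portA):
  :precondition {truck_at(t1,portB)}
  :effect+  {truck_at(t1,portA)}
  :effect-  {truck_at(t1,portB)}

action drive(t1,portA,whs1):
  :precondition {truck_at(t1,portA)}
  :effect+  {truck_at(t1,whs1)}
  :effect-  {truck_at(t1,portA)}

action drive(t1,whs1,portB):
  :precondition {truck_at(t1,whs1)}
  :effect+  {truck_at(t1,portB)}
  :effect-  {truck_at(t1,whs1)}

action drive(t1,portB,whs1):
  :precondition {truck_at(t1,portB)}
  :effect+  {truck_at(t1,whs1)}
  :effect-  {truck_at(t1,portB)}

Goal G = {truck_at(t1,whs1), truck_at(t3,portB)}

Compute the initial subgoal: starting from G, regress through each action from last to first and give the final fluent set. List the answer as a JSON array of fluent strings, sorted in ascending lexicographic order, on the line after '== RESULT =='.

Regress step by step:
  through step 4 (drive(t1,portB,whs1)): drop {truck_at(t1,whs1)}, keep {truck_at(t3,portB)}, require {truck_at(t1,portB)}
    → {truck_at(t1,portB), truck_at(t3,portB)}
  through step 3 (drive(t1,whs1,portB)): drop {truck_at(t1,portB)}, keep {truck_at(t3,portB)}, require {truck_at(t1,whs1)}
    → {truck_at(t1,whs1), truck_at(t3,portB)}
  through step 2 (drive(t1,portA,whs1)): drop {truck_at(t1,whs1)}, keep {truck_at(t3,portB)}, require {truck_at(t1,portA)}
    → {truck_at(t1,portA), truck_at(t3,portB)}
  through step 1 (drive(t1,portB,portA)): drop {truck_at(t1,portA)}, keep {truck_at(t3,portB)}, require {truck_at(t1,portB)}
    → {truck_at(t1,portB), truck_at(t3,portB)}

== RESULT ==
["truck_at(t1,portB)", "truck_at(t3,portB)"]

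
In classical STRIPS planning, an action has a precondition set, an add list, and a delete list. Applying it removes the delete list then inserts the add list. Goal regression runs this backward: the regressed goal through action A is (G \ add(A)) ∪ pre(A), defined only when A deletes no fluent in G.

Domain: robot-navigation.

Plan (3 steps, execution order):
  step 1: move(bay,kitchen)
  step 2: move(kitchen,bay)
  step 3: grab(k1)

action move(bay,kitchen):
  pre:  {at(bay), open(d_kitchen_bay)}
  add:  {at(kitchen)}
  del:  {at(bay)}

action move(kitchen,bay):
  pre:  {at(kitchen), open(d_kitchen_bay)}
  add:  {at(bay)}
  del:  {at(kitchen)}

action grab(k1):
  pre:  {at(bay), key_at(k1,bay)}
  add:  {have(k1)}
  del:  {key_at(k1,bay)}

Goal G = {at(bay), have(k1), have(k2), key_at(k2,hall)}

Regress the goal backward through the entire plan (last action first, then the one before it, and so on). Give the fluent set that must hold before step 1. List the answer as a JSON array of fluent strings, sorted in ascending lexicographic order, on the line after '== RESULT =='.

Regress step by step:
  through step 3 (grab(k1)): drop {have(k1)}, keep {at(bay), have(k2), key_at(k2,hall)}, require {at(bay), key_at(k1,bay)}
    → {at(bay), have(k2), key_at(k1,bay), key_at(k2,hall)}
  through step 2 (move(kitchen,bay)): drop {at(bay)}, keep {have(k2), key_at(k1,bay), key_at(k2,hall)}, require {at(kitchen), open(d_kitchen_bay)}
    → {at(kitchen), have(k2), key_at(k1,bay), key_at(k2,hall), open(d_kitchen_bay)}
  through step 1 (move(bay,kitchen)): drop {at(kitchen)}, keep {have(k2), key_at(k1,bay), key_at(k2,hall), open(d_kitchen_bay)}, require {at(bay), open(d_kitchen_bay)}
    → {at(bay), have(k2), key_at(k1,bay), key_at(k2,hall), open(d_kitchen_bay)}

== RESULT ==
["at(bay)", "have(k2)", "key_at(k1,bay)", "key_at(k2,hall)", "open(d_kitchen_bay)"]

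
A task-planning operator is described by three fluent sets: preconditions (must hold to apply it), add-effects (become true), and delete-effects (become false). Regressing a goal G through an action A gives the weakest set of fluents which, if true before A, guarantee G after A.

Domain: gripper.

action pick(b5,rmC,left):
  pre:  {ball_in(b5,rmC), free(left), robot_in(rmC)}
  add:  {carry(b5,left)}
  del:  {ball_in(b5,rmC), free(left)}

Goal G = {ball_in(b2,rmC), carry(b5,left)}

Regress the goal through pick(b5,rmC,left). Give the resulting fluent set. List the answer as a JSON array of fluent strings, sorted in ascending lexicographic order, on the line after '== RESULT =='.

Regress:
  G ∩ del = {}  (empty — regression defined)
  G \ add = {ball_in(b2,rmC), carry(b5,left)} \ {carry(b5,left)} = {ball_in(b2,rmC)}
  ∪ pre   = {ball_in(b2,rmC)} ∪ {ball_in(b5,rmC), free(left), robot_in(rmC)}
          = {ball_in(b2,rmC), ball_in(b5,rmC), free(left), robot_in(rmC)}

== RESULT ==
["ball_in(b2,rmC)", "ball_in(b5,rmC)", "free(left)", "robot_in(rmC)"]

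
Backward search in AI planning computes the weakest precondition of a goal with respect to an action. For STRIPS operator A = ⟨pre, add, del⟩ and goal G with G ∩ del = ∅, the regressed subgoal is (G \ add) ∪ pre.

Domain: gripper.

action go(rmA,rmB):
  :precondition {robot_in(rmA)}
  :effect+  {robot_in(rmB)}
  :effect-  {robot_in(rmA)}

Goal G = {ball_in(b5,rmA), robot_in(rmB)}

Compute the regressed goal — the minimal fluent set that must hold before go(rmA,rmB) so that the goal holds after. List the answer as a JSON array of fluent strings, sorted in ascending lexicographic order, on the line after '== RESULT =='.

Compute (G \ add) ∪ pre:
  G ∩ del = {}  (empty — regression defined)
  G \ add = {ball_in(b5,rmA), robot_in(rmB)} \ {robot_in(rmB)} = {ball_in(b5,rmA)}
  ∪ pre   = {ball_in(b5,rmA)} ∪ {robot_in(rmA)}
          = {ball_in(b5,rmA), robot_in(rmA)}

== RESULT ==
["ball_in(b5,rmA)", "robot_in(rmA)"]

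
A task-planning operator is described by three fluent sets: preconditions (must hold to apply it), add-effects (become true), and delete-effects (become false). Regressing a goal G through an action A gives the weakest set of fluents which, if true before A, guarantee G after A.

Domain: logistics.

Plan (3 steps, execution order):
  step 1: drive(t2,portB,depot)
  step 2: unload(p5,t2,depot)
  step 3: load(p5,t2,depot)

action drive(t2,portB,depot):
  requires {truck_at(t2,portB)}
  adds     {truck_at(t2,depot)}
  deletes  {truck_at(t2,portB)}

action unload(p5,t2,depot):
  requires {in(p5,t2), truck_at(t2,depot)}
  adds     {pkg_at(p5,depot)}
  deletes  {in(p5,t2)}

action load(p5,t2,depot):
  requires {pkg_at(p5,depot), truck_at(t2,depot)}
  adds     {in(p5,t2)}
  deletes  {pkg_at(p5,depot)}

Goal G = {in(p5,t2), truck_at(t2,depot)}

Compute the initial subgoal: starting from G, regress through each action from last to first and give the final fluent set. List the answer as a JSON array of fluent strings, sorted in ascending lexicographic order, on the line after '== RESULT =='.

Work backward from the goal:
  through step 3 (load(p5,t2,depot)): drop {in(p5,t2)}, keep {truck_at(t2,depot)}, require {pkg_at(p5,depot), truck_at(t2,depot)}
    → {pkg_at(p5,depot), truck_at(t2,depot)}
  through step 2 (unload(p5,t2,depot)): drop {pkg_at(p5,depot)}, keep {truck_at(t2,depot)}, require {in(p5,t2), truck_at(t2,depot)}
    → {in(p5,t2), truck_at(t2,depot)}
  through step 1 (drive(t2,portB,depot)): drop {truck_at(t2,depot)}, keep {in(p5,t2)}, require {truck_at(t2,portB)}
    → {in(p5,t2), truck_at(t2,portB)}

== RESULT ==
["in(p5,t2)", "truck_at(t2,portB)"]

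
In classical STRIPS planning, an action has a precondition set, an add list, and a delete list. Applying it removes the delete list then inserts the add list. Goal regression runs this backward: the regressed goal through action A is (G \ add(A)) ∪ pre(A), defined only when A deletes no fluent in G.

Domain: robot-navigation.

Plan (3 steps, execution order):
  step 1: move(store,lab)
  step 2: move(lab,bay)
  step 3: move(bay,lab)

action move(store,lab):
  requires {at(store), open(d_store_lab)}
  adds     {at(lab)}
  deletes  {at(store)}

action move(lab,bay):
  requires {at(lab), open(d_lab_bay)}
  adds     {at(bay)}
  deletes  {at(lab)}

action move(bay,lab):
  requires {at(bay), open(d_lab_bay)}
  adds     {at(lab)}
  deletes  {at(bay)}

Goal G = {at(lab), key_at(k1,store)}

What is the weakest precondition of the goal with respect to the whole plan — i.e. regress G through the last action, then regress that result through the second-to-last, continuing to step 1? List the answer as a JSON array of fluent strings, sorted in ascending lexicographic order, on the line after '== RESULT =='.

Regress step by step:
  through step 3 (move(bay,lab)): drop {at(lab)}, keep {key_at(k1,store)}, require {at(bay), open(d_lab_bay)}
    → {at(bay), key_at(k1,store), open(d_lab_bay)}
  through step 2 (move(lab,bay)): drop {at(bay)}, keep {key_at(k1,store), open(d_lab_bay)}, require {at(lab), open(d_lab_bay)}
    → {at(lab), key_at(k1,store), open(d_lab_bay)}
  through step 1 (move(store,lab)): drop {at(lab)}, keep {key_at(k1,store), open(d_lab_bay)}, require {at(store), open(d_store_lab)}
    → {at(store), key_at(k1,store), open(d_lab_bay), open(d_store_lab)}

== RESULT ==
["at(store)", "key_at(k1,store)", "open(d_lab_bay)", "open(d_store_lab)"]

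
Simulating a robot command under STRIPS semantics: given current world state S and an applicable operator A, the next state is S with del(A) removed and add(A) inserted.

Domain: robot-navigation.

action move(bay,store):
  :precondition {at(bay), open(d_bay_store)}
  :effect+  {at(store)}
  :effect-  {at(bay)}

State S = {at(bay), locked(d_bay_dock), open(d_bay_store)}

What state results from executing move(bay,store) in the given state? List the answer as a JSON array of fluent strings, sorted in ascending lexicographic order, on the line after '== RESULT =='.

Compute (S \ del) ∪ add:
  pre ⊆ S: {at(bay), open(d_bay_store)} ⊆ S  — applicable
  S \ del = {locked(d_bay_dock), open(d_bay_store)}
  ∪ add   = {at(store), locked(d_bay_dock), open(d_bay_store)}

== RESULT ==
["at(store)", "locked(d_bay_dock)", "open(d_bay_store)"]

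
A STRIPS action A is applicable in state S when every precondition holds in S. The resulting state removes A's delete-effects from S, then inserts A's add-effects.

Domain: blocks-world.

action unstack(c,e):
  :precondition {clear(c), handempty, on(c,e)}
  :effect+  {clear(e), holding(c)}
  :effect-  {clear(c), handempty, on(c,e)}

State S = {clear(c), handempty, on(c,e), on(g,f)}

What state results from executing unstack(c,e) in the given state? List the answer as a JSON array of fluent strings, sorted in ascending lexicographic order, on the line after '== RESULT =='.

Progress:
  pre ⊆ S: {clear(c), handempty, on(c,e)} ⊆ S  — applicable
  S \ del = {on(g,f)}
  ∪ add   = {clear(e), holding(c), on(g,f)}

== RESULT ==
["clear(e)", "holding(c)", "on(g,f)"]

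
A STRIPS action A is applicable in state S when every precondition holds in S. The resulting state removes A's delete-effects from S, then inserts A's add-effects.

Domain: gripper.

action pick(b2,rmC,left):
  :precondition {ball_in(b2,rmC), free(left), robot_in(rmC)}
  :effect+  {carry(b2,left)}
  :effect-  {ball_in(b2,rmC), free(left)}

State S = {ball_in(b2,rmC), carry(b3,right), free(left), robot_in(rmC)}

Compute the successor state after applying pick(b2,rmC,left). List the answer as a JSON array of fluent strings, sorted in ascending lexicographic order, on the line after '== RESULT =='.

Compute (S \ del) ∪ add:
  pre ⊆ S: {ball_in(b2,rmC), free(left), robot_in(rmC)} ⊆ S  — applicable
  S \ del = {carry(b3,right), robot_in(rmC)}
  ∪ add   = {carry(b2,left), carry(b3,right), robot_in(rmC)}

== RESULT ==
["carry(b2,left)", "carry(b3,right)", "robot_in(rmC)"]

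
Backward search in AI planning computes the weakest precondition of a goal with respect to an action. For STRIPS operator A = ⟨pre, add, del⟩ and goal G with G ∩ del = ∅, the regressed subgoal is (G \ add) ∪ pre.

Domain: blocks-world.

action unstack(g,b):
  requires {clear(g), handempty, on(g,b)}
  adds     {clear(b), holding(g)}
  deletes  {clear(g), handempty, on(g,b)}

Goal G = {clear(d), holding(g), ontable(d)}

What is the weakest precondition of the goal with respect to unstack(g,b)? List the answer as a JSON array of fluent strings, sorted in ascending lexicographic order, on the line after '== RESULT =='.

Regress:
  G ∩ del = {}  (empty — regression defined)
  G \ add = {clear(d), holding(g), ontable(d)} \ {clear(b), holding(g)} = {clear(d), ontable(d)}
  ∪ pre   = {clear(d), ontable(d)} ∪ {clear(g), handempty, on(g,b)}
          = {clear(d), clear(g), handempty, on(g,b), ontable(d)}

== RESULT ==
["clear(d)", "clear(g)", "handempty", "on(g,b)", "ontable(d)"]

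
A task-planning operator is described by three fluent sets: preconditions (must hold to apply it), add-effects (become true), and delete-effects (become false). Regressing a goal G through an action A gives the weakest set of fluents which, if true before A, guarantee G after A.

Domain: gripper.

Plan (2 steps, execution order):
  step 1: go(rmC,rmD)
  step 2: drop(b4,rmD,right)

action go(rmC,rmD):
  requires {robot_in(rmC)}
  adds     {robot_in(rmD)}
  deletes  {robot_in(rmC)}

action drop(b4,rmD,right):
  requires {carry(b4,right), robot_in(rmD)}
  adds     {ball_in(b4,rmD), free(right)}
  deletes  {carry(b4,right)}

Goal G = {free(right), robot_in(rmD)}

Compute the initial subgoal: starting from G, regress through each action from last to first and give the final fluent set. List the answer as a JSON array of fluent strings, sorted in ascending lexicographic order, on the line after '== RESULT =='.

Regress step by step:
  through step 2 (drop(b4,rmD,right)): drop {free(right)}, keep {robot_in(rmD)}, require {carry(b4,right), robot_in(rmD)}
    → {carry(b4,right), robot_in(rmD)}
  through step 1 (go(rmC,rmD)): drop {robot_in(rmD)}, keep {carry(b4,right)}, require {robot_in(rmC)}
    → {carry(b4,right), robot_in(rmC)}

== RESULT ==
["carry(b4,right)", "robot_in(rmC)"]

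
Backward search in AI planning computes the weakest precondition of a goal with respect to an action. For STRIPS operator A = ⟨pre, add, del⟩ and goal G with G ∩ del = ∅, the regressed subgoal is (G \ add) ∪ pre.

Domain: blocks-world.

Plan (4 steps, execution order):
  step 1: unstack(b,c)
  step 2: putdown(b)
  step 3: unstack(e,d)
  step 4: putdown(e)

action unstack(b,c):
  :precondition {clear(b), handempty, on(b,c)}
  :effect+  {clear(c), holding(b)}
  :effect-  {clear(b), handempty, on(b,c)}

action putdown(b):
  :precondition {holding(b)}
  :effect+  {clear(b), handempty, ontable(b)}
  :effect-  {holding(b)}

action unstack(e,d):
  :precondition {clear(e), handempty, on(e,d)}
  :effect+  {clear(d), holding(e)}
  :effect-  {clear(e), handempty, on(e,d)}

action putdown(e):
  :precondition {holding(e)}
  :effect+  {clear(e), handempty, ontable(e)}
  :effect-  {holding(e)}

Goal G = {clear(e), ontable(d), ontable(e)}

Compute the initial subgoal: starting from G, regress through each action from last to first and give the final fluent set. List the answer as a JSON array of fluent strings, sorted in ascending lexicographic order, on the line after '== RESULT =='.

Regress step by step:
  through step 4 (putdown(e)): drop {clear(e), ontable(e)}, keep {ontable(d)}, require {holding(e)}
    → {holding(e), ontable(d)}
  through step 3 (unstack(e,d)): drop {holding(e)}, keep {ontable(d)}, require {clear(e), handempty, on(e,d)}
    → {clear(e), handempty, on(e,d), ontable(d)}
  through step 2 (putdown(b)): drop {handempty}, keep {clear(e), on(e,d), ontable(d)}, require {holding(b)}
    → {clear(e), holding(b), on(e,d), ontable(d)}
  through step 1 (unstack(b,c)): drop {holding(b)}, keep {clear(e), on(e,d), ontable(d)}, require {clear(b), handempty, on(b,c)}
    → {clear(b), clear(e), handempty, on(b,c), on(e,d), ontable(d)}

== RESULT ==
["clear(b)", "clear(e)", "handempty", "on(b,c)", "on(e,d)", "ontable(d)"]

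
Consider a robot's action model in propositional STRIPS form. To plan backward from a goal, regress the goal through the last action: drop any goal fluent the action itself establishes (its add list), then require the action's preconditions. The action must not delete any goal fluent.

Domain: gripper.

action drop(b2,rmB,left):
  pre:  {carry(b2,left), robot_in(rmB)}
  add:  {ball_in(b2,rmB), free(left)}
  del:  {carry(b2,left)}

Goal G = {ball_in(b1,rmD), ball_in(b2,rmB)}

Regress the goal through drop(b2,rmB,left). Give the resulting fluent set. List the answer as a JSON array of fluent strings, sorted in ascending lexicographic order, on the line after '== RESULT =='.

Compute (G \ add) ∪ pre:
  G ∩ del = {}  (empty — regression defined)
  G \ add = {ball_in(b1,rmD), ball_in(b2,rmB)} \ {ball_in(b2,rmB), free(left)} = {ball_in(b1,rmD)}
  ∪ pre   = {ball_in(b1,rmD)} ∪ {carry(b2,left), robot_in(rmB)}
          = {ball_in(b1,rmD), carry(b2,left), robot_in(rmB)}

== RESULT ==
["ball_in(b1,rmD)", "carry(b2,left)", "robot_in(rmB)"]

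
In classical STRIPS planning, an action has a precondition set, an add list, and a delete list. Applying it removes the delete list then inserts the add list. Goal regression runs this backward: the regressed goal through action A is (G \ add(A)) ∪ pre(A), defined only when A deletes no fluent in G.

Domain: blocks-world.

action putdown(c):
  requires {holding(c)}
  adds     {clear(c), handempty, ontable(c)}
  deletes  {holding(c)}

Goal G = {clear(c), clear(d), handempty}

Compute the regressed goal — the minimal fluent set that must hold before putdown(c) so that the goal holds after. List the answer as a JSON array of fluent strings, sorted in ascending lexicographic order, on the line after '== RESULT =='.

Compute (G \ add) ∪ pre:
  G ∩ del = {}  (empty — regression defined)
  G \ add = {clear(c), clear(d), handempty} \ {clear(c), handempty, ontable(c)} = {clear(d)}
  ∪ pre   = {clear(d)} ∪ {holding(c)}
          = {clear(d), holding(c)}

== RESULT ==
["clear(d)", "holding(c)"]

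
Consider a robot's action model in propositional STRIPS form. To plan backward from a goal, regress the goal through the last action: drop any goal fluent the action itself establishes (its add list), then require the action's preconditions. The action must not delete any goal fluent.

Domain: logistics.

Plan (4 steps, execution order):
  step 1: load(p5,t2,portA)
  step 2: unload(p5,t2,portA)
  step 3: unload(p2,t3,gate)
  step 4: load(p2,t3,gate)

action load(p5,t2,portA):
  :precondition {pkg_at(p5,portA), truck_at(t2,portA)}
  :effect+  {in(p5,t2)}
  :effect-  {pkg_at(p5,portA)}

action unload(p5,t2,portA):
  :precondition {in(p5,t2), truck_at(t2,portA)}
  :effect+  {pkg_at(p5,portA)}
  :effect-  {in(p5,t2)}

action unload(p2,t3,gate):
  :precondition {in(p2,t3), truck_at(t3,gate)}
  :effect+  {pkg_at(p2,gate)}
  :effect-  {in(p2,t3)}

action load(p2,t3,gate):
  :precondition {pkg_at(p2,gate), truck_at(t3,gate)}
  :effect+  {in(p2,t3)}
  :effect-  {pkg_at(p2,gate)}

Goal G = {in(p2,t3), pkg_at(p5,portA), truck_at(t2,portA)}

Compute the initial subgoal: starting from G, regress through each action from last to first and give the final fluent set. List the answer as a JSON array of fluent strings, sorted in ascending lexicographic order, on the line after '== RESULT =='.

Regress step by step:
  through step 4 (load(p2,t3,gate)): drop {in(p2,t3)}, keep {pkg_at(p5,portA), truck_at(t2,portA)}, require {pkg_at(p2,gate), truck_at(t3,gate)}
    → {pkg_at(p2,gate), pkg_at(p5,portA), truck_at(t2,portA), truck_at(t3,gate)}
  through step 3 (unload(p2,t3,gate)): drop {pkg_at(p2,gate)}, keep {pkg_at(p5,portA), truck_at(t2,portA), truck_at(t3,gate)}, require {in(p2,t3), truck_at(t3,gate)}
    → {in(p2,t3), pkg_at(p5,portA), truck_at(t2,portA), truck_at(t3,gate)}
  through step 2 (unload(p5,t2,portA)): drop {pkg_at(p5,portA)}, keep {in(p2,t3), truck_at(t2,portA), truck_at(t3,gate)}, require {in(p5,t2), truck_at(t2,portA)}
    → {in(p2,t3), in(p5,t2), truck_at(t2,portA), truck_at(t3,gate)}
  through step 1 (load(p5,t2,portA)): drop {in(p5,t2)}, keep {in(p2,t3), truck_at(t2,portA), truck_at(t3,gate)}, require {pkg_at(p5,portA), truck_at(t2,portA)}
    → {in(p2,t3), pkg_at(p5,portA), truck_at(t2,portA), truck_at(t3,gate)}

== RESULT ==
["in(p2,t3)", "pkg_at(p5,portA)", "truck_at(t2,portA)", "truck_at(t3,gate)"]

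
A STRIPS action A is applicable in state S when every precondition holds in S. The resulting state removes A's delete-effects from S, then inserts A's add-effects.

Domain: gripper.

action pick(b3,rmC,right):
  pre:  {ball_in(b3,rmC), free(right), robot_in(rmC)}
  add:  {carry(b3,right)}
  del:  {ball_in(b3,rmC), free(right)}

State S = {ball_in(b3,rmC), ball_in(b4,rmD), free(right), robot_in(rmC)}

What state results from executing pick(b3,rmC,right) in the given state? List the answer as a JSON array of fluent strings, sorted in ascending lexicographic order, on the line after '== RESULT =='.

Progress:
  pre ⊆ S: {ball_in(b3,rmC), free(right), robot_in(rmC)} ⊆ S  — applicable
  S \ del = {ball_in(b4,rmD), robot_in(rmC)}
  ∪ add   = {ball_in(b4,rmD), carry(b3,right), robot_in(rmC)}

== RESULT ==
["ball_in(b4,rmD)", "carry(b3,right)", "robot_in(rmC)"]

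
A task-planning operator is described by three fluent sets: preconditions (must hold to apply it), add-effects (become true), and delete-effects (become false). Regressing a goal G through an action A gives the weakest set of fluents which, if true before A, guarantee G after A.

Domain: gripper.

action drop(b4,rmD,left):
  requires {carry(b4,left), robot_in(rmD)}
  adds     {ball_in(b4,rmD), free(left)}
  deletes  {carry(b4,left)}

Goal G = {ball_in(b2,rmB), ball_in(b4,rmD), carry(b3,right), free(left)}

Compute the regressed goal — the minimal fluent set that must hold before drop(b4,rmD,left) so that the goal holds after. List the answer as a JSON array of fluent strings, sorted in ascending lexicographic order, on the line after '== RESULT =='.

Regress:
  G ∩ del = {}  (empty — regression defined)
  G \ add = {ball_in(b2,rmB), ball_in(b4,rmD), carry(b3,right), free(left)} \ {ball_in(b4,rmD), free(left)} = {ball_in(b2,rmB), carry(b3,right)}
  ∪ pre   = {ball_in(b2,rmB), carry(b3,right)} ∪ {carry(b4,left), robot_in(rmD)}
          = {ball_in(b2,rmB), carry(b3,right), carry(b4,left), robot_in(rmD)}

== RESULT ==
["ball_in(b2,rmB)", "carry(b3,right)", "carry(b4,left)", "robot_in(rmD)"]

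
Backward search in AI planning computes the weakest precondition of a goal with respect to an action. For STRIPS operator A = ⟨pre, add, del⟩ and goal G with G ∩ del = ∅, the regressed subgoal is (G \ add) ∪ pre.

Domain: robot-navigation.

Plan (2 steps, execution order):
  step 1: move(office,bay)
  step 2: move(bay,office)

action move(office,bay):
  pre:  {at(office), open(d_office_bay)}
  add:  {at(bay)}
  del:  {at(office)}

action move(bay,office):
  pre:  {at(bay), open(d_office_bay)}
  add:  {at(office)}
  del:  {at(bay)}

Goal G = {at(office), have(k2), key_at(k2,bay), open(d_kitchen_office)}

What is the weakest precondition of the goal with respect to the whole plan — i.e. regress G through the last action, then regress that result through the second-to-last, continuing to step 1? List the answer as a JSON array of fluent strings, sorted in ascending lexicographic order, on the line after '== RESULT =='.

Work backward from the goal:
  through step 2 (move(bay,office)): drop {at(office)}, keep {have(k2), key_at(k2,bay), open(d_kitchen_office)}, require {at(bay), open(d_office_bay)}
    → {at(bay), have(k2), key_at(k2,bay), open(d_kitchen_office), open(d_office_bay)}
  through step 1 (move(office,bay)): drop {at(bay)}, keep {have(k2), key_at(k2,bay), open(d_kitchen_office), open(d_office_bay)}, require {at(office), open(d_office_bay)}
    → {at(office), have(k2), key_at(k2,bay), open(d_kitchen_office), open(d_office_bay)}

== RESULT ==
["at(office)", "have(k2)", "key_at(k2,bay)", "open(d_kitchen_office)", "open(d_office_bay)"]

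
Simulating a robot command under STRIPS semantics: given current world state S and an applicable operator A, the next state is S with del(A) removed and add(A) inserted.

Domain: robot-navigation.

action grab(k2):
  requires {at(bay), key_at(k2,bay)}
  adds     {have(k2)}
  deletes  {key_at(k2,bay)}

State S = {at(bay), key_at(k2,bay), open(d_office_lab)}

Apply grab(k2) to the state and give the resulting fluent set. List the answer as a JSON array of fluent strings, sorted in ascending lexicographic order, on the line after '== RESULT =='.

Compute (S \ del) ∪ add:
  pre ⊆ S: {at(bay), key_at(k2,bay)} ⊆ S  — applicable
  S \ del = {at(bay), open(d_office_lab)}
  ∪ add   = {at(bay), have(k2), open(d_office_lab)}

== RESULT ==
["at(bay)", "have(k2)", "open(d_office_lab)"]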